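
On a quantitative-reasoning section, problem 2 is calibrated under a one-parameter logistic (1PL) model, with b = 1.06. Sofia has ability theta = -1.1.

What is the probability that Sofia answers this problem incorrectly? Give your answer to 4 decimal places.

P(theta) = 1 / (1 + exp(−(theta − b)))
Exponent: (-1.1 − 1.06) = -2.1600
1/(1 + e^{2.1600}) = 0.1034
P = 0.1034
P(incorrect) = 1 − 0.1034 = 0.8966

0.8966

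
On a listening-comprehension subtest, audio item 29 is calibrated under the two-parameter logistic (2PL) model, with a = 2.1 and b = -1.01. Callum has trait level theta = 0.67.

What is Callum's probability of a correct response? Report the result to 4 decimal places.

0.9715

P(theta) = 1 / (1 + exp(−a(theta − b)))
Exponent: 2.1 × (0.67 − (-1.01)) = 3.5280
1/(1 + e^{-3.5280}) = 0.9715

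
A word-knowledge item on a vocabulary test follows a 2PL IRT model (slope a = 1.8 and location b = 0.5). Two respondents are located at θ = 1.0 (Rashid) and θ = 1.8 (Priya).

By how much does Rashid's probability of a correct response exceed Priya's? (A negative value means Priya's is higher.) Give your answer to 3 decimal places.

-0.201

P(θ) = 1 / (1 + exp(−a(θ − b)))
P(Rashid) = 0.7109  [exponent 0.9000]
P(Priya) = 0.9121  [exponent 2.3400]
Difference = 0.7109 − 0.9121 = -0.2012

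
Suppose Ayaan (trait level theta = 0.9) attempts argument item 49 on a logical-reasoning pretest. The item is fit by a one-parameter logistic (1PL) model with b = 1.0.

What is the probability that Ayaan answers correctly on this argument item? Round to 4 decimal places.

P(theta) = 1 / (1 + exp(−(theta − b)))
Exponent: (0.9 − 1.0) = -0.1000
1/(1 + e^{0.1000}) = 0.4750
P = 0.4750

0.4750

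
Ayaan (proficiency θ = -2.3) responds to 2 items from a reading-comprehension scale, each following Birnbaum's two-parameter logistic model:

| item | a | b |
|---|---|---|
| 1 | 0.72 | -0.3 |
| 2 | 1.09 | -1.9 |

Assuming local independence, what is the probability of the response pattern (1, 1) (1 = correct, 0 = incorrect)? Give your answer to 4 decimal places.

P(θ) = 1 / (1 + exp(−a(θ − b)))
P_1 = 1/(1+e^{1.4400}) = 0.1915
P_2 = 1/(1+e^{0.4360}) = 0.3927
L = P_1 × P_2 = 0.1915 × 0.3927 = 0.07522

0.0752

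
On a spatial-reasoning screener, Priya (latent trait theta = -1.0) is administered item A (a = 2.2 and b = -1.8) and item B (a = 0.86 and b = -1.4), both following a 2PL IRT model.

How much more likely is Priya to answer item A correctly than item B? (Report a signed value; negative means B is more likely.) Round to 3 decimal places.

P(theta) = 1 / (1 + exp(−a(theta − b)))
P_A = 0.8532
P_B = 0.5852
P_A − P_B = 0.2680

0.268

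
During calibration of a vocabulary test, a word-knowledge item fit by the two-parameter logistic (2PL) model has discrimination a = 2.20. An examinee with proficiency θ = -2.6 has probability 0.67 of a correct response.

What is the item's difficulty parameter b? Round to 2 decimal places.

P(θ) = 1 / (1 + exp(−a(θ − b)))
logit(0.67) = ln(0.67/0.33) = 0.7082
b = θ − logit/(a) = -2.6 − 0.7082/2.2000 = -2.9219

-2.92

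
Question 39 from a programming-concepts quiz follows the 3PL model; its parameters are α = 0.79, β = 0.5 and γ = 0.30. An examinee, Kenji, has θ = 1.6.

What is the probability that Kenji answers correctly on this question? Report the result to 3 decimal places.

0.793

P(θ) = γ + (1 − γ) · 1 / (1 + exp(−α(θ − β)))
Exponent: 0.79 × (1.6 − 0.5) = 0.8690
1/(1 + e^{-0.8690}) = 0.7045
P = 0.30 + 0.70 × 0.7045 = 0.7932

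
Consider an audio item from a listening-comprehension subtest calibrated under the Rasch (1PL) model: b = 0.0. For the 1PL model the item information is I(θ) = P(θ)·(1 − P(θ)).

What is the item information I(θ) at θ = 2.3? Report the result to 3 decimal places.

P = 1/(1+e^{-2.3000}) = 0.9089
P(1−P) = 0.9089 × 0.0911 = 0.0828
I = P(1−P) = 0.08282

0.083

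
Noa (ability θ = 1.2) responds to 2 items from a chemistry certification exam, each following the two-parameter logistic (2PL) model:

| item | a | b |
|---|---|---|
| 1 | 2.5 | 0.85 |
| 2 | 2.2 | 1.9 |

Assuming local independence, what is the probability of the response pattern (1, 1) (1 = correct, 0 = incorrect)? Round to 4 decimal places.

P(θ) = 1 / (1 + exp(−a(θ − b)))
P_1 = 1/(1+e^{-0.8750}) = 0.7058
P_2 = 1/(1+e^{1.5400}) = 0.1765
L = P_1 × P_2 = 0.7058 × 0.1765 = 0.12460

0.1246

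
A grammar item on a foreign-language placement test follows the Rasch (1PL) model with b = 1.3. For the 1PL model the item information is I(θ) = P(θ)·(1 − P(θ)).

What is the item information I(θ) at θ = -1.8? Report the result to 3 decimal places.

0.041

P = 1/(1+e^{3.1000}) = 0.0431
P(1−P) = 0.0431 × 0.9569 = 0.0412
I = P(1−P) = 0.04125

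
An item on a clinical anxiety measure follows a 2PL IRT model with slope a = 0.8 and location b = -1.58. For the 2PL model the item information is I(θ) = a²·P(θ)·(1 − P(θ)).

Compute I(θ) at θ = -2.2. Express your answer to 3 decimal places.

0.151

P = 1/(1+e^{0.4960}) = 0.3785
P(1−P) = 0.3785 × 0.6215 = 0.2352
I = a² × P(1−P) = 0.8² × 0.2352 = 0.15055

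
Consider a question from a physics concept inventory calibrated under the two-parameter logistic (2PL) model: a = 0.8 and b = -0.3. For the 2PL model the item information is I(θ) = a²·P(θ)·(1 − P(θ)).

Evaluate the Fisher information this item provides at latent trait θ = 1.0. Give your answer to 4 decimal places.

P = 1/(1+e^{-1.0400}) = 0.7389
P(1−P) = 0.7389 × 0.2611 = 0.1930
I = a² × P(1−P) = 0.8² × 0.1930 = 0.12349

0.1235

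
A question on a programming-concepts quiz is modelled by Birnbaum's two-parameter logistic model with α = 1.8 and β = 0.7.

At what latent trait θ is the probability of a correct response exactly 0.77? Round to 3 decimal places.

P(θ) = 1 / (1 + exp(−α(θ − β)))
logit = ln(0.7700/0.2300) = 1.2083
θ = β + logit/(α) = 0.7 + 1.2083/1.8000 = 1.3713

1.371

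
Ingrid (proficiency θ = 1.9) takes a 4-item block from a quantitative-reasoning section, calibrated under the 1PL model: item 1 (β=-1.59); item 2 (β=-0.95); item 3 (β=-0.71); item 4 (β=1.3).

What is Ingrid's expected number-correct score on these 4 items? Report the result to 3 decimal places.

P(θ) = 1 / (1 + exp(−(θ − β)))
P_1 = 1/(1+e^{-3.4900}) = 0.9704
P_2 = 1/(1+e^{-2.8500}) = 0.9453
P_3 = 1/(1+e^{-2.6100}) = 0.9315
P_4 = 1/(1+e^{-0.6000}) = 0.6457
E[score] = 0.9704 + 0.9453 + 0.9315 + 0.6457 = 3.4929

3.493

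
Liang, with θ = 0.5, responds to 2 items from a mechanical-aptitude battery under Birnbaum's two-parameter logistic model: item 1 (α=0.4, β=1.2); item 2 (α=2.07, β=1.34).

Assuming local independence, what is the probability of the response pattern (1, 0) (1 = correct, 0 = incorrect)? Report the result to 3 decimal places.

P(θ) = 1 / (1 + exp(−α(θ − β)))
P_1 = 1/(1+e^{0.2800}) = 0.4305
P_2 = 1/(1+e^{1.7388}) = 0.1495
L = P_1 × (1−P_2) = 0.4305 × 0.8505 = 0.36612

0.366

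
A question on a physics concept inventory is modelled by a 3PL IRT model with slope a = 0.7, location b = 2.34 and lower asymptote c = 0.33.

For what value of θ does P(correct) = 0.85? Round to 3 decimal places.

P(θ) = c + (1 − c) · 1 / (1 + exp(−a(θ − b)))
Remove guessing floor: (0.85 − 0.33)/(1 − 0.33) = 0.7761
logit = ln(0.7761/0.2239) = 1.2432
θ = b + logit/(a) = 2.34 + 1.2432/0.7000 = 4.1160

4.116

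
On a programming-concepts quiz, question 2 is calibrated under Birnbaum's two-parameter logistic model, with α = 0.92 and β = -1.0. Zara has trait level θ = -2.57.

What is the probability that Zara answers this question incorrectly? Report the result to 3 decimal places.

0.809

P(θ) = 1 / (1 + exp(−α(θ − β)))
Exponent: 0.92 × (-2.57 − (-1.0)) = -1.4444
1/(1 + e^{1.4444}) = 0.1909
P(incorrect) = 1 − 0.1909 = 0.8091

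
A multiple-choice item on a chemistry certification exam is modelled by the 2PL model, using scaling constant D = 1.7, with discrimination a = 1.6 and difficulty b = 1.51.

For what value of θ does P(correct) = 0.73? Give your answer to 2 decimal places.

1.88

P(θ) = 1 / (1 + exp(−D·a(θ − b)))
logit = ln(0.7300/0.2700) = 0.9946
θ = b + logit/(1.7·a) = 1.51 + 0.9946/2.7200 = 1.8757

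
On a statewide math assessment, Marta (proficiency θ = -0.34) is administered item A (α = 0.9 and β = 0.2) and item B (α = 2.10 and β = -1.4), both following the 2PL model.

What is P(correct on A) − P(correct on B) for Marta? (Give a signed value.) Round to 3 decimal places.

-0.522

P(θ) = 1 / (1 + exp(−α(θ − β)))
P_A = 0.3808
P_B = 0.9026
P_A − P_B = -0.5217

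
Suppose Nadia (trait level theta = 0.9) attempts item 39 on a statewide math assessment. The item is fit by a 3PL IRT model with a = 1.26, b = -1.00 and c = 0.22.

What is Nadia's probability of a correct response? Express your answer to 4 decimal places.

0.9348

P(theta) = c + (1 − c) · 1 / (1 + exp(−a(theta − b)))
Exponent: 1.26 × (0.9 − (-1.00)) = 2.3940
1/(1 + e^{-2.3940}) = 0.9164
P = 0.22 + 0.78 × 0.9164 = 0.9348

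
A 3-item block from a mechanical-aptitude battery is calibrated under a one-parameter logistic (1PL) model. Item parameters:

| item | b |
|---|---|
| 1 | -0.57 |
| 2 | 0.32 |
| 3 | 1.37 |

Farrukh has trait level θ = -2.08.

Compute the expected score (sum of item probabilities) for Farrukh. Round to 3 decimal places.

P(θ) = 1 / (1 + exp(−(θ − b)))
P_1 = 1/(1+e^{1.5100}) = 0.1809
P_2 = 1/(1+e^{2.4000}) = 0.0832
P_3 = 1/(1+e^{3.4500}) = 0.0308
E[score] = 0.1809 + 0.0832 + 0.0308 = 0.2949

0.295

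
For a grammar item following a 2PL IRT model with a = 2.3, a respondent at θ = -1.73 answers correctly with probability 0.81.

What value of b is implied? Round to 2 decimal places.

-2.36

P(θ) = 1 / (1 + exp(−a(θ − b)))
logit(0.81) = ln(0.81/0.19) = 1.4500
b = θ − logit/(a) = -1.73 − 1.4500/2.3000 = -2.3604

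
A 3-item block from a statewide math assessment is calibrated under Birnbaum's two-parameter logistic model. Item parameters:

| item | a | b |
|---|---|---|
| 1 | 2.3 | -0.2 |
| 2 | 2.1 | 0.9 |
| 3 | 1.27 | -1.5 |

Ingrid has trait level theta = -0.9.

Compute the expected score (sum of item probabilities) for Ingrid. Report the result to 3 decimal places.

0.871

P(theta) = 1 / (1 + exp(−a(theta − b)))
P_1 = 1/(1+e^{1.6100}) = 0.1666
P_2 = 1/(1+e^{3.7800}) = 0.0223
P_3 = 1/(1+e^{-0.7620}) = 0.6818
E[score] = 0.1666 + 0.0223 + 0.6818 = 0.8707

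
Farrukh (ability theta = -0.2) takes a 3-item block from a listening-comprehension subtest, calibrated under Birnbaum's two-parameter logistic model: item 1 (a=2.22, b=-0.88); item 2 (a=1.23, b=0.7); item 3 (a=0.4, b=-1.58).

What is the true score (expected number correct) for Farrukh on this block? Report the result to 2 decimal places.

1.70

P(theta) = 1 / (1 + exp(−a(theta − b)))
P_1 = 1/(1+e^{-1.5096}) = 0.8190
P_2 = 1/(1+e^{1.1070}) = 0.2484
P_3 = 1/(1+e^{-0.5520}) = 0.6346
E[score] = 0.8190 + 0.2484 + 0.6346 = 1.7020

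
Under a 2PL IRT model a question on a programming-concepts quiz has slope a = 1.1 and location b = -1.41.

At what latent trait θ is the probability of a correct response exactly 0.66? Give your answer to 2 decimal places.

P(θ) = 1 / (1 + exp(−a(θ − b)))
logit = ln(0.6600/0.3400) = 0.6633
θ = b + logit/(a) = -1.41 + 0.6633/1.1000 = -0.8070

-0.81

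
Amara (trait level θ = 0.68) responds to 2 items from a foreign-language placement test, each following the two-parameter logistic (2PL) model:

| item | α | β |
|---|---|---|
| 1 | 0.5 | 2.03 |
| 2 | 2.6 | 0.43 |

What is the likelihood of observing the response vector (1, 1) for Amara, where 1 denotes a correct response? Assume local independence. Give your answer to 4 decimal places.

0.2217

P(θ) = 1 / (1 + exp(−α(θ − β)))
P_1 = 1/(1+e^{0.6750}) = 0.3374
P_2 = 1/(1+e^{-0.6500}) = 0.6570
L = P_1 × P_2 = 0.3374 × 0.6570 = 0.22166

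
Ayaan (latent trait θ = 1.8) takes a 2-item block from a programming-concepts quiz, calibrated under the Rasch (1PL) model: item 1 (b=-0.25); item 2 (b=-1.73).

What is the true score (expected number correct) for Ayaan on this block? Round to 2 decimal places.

1.86

P(θ) = 1 / (1 + exp(−(θ − b)))
P_1 = 1/(1+e^{-2.0500}) = 0.8859
P_2 = 1/(1+e^{-3.5300}) = 0.9715
E[score] = 0.8859 + 0.9715 = 1.8575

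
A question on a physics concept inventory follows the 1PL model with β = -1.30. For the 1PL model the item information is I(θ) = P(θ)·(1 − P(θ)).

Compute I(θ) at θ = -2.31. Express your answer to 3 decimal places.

P = 1/(1+e^{1.0100}) = 0.2670
P(1−P) = 0.2670 × 0.7330 = 0.1957
I = P(1−P) = 0.19570

0.196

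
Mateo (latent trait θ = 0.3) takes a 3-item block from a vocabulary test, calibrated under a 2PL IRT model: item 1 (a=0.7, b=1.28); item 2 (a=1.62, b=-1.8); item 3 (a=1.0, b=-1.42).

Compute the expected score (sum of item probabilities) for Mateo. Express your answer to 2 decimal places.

2.15

P(θ) = 1 / (1 + exp(−a(θ − b)))
P_1 = 1/(1+e^{0.6860}) = 0.3349
P_2 = 1/(1+e^{-3.4020}) = 0.9678
P_3 = 1/(1+e^{-1.7200}) = 0.8481
E[score] = 0.3349 + 0.9678 + 0.8481 = 2.1508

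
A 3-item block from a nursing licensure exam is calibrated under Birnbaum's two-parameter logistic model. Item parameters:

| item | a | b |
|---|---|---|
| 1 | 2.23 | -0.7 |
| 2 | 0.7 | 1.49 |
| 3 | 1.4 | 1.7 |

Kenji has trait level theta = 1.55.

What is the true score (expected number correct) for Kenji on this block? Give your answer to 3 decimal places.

1.952

P(theta) = 1 / (1 + exp(−a(theta − b)))
P_1 = 1/(1+e^{-5.0175}) = 0.9934
P_2 = 1/(1+e^{-0.0420}) = 0.5105
P_3 = 1/(1+e^{0.2100}) = 0.4477
E[score] = 0.9934 + 0.5105 + 0.4477 = 1.9516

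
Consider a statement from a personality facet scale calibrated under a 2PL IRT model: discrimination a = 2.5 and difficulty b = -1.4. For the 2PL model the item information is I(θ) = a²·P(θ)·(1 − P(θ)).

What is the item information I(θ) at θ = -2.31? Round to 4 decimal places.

P = 1/(1+e^{2.2750}) = 0.0932
P(1−P) = 0.0932 × 0.9068 = 0.0845
I = a² × P(1−P) = 2.5² × 0.0845 = 0.52829

0.5283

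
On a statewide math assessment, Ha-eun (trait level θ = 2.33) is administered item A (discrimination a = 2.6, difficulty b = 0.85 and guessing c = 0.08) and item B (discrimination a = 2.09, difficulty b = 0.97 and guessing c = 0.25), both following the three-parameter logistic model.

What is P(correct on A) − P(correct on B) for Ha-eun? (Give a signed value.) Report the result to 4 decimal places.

P(θ) = c + (1 − c) · 1 / (1 + exp(−a(θ − b)))
P_A = 0.9808
P_B = 0.9587
P_A − P_B = 0.0221

0.0221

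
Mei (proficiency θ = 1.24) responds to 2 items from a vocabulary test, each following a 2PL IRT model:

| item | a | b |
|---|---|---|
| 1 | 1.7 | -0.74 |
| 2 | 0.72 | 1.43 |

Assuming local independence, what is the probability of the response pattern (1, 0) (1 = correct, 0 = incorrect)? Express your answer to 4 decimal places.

P(θ) = 1 / (1 + exp(−a(θ − b)))
P_1 = 1/(1+e^{-3.3660}) = 0.9666
P_2 = 1/(1+e^{0.1368}) = 0.4659
L = P_1 × (1−P_2) = 0.9666 × 0.5341 = 0.51632

0.5163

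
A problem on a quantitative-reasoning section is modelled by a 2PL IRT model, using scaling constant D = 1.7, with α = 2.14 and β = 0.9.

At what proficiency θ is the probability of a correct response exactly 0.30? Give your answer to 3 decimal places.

P(θ) = 1 / (1 + exp(−D·α(θ − β)))
logit = ln(0.3000/0.7000) = -0.8473
θ = β + logit/(1.7·α) = 0.9 + (-0.8473)/3.6380 = 0.6671

0.667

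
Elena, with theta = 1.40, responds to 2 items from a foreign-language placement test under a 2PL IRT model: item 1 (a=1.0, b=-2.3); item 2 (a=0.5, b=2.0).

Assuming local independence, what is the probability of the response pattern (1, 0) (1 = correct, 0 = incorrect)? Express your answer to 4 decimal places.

P(theta) = 1 / (1 + exp(−a(theta − b)))
P_1 = 1/(1+e^{-3.7000}) = 0.9759
P_2 = 1/(1+e^{0.3000}) = 0.4256
L = P_1 × (1−P_2) = 0.9759 × 0.5744 = 0.56058

0.5606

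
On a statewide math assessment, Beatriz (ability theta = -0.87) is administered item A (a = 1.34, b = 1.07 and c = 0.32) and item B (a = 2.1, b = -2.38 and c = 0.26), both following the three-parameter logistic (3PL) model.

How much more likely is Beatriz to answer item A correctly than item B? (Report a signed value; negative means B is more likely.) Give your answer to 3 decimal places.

-0.603

P(theta) = c + (1 − c) · 1 / (1 + exp(−a(theta − b)))
P_A = 0.3670
P_B = 0.9702
P_A − P_B = -0.6032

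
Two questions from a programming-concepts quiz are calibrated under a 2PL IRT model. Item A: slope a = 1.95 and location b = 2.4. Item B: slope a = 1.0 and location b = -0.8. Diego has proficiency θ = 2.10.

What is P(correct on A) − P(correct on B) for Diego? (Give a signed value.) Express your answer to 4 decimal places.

P(θ) = 1 / (1 + exp(−a(θ − b)))
P_A = 0.3578
P_B = 0.9478
P_A − P_B = -0.5901

-0.5901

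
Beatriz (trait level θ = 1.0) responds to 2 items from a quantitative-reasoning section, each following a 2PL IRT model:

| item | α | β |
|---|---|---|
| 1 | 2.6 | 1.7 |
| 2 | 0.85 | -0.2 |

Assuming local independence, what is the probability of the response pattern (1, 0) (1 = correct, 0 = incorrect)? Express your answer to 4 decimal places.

P(θ) = 1 / (1 + exp(−α(θ − β)))
P_1 = 1/(1+e^{1.8200}) = 0.1394
P_2 = 1/(1+e^{-1.0200}) = 0.7350
L = P_1 × (1−P_2) = 0.1394 × 0.2650 = 0.03695

0.0370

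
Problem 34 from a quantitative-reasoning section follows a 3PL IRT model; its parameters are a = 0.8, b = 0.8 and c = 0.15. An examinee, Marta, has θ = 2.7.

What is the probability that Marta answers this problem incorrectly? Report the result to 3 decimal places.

0.153

P(θ) = c + (1 − c) · 1 / (1 + exp(−a(θ − b)))
Exponent: 0.8 × (2.7 − 0.8) = 1.5200
1/(1 + e^{-1.5200}) = 0.8205
P = 0.15 + 0.85 × 0.8205 = 0.8475
P(incorrect) = 1 − 0.8475 = 0.1525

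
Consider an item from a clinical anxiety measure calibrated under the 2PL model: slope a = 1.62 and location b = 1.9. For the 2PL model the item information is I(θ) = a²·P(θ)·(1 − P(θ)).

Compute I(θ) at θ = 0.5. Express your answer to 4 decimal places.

0.2231

P = 1/(1+e^{2.2680}) = 0.0938
P(1−P) = 0.0938 × 0.9062 = 0.0850
I = a² × P(1−P) = 1.62² × 0.0850 = 0.22310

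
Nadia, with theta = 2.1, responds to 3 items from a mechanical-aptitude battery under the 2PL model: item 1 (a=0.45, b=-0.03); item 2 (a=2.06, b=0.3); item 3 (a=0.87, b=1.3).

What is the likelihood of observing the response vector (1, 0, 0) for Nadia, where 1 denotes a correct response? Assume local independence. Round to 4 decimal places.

P(theta) = 1 / (1 + exp(−a(theta − b)))
P_1 = 1/(1+e^{-0.9585}) = 0.7228
P_2 = 1/(1+e^{-3.7080}) = 0.9761
P_3 = 1/(1+e^{-0.6960}) = 0.6673
L = P_1 × (1−P_2) × (1−P_3) = 0.7228 × 0.0239 × 0.3327 = 0.00576

0.0058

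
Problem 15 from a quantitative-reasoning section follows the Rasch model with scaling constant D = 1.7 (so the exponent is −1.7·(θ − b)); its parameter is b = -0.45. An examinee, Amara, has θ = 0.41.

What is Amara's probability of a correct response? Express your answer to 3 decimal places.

P(θ) = 1 / (1 + exp(−D·(θ − b)))
Exponent: 1.7 × (0.41 − (-0.45)) = 1.4620
1/(1 + e^{-1.4620}) = 0.8118
P = 0.8118

0.812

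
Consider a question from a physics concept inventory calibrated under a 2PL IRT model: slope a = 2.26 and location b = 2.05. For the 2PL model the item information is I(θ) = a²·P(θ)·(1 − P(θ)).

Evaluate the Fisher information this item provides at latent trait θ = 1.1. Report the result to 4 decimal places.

P = 1/(1+e^{2.1470}) = 0.1046
P(1−P) = 0.1046 × 0.8954 = 0.0937
I = a² × P(1−P) = 2.26² × 0.0937 = 0.47842

0.4784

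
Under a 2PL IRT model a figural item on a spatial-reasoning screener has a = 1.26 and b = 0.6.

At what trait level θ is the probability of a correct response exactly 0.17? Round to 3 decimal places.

-0.658

P(θ) = 1 / (1 + exp(−a(θ − b)))
logit = ln(0.1700/0.8300) = -1.5856
θ = b + logit/(a) = 0.6 + (-1.5856)/1.2600 = -0.6584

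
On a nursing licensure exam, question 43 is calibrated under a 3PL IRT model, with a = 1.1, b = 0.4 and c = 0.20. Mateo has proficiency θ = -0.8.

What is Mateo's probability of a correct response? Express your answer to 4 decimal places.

P(θ) = c + (1 − c) · 1 / (1 + exp(−a(θ − b)))
Exponent: 1.1 × (-0.8 − 0.4) = -1.3200
1/(1 + e^{1.3200}) = 0.2108
P = 0.20 + 0.80 × 0.2108 = 0.3687

0.3687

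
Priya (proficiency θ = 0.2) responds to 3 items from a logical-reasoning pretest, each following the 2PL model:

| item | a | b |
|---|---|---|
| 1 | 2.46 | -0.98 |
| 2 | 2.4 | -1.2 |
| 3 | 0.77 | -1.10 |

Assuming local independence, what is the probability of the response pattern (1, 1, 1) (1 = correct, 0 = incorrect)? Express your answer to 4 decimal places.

0.6699

P(θ) = 1 / (1 + exp(−a(θ − b)))
P_1 = 1/(1+e^{-2.9028}) = 0.9480
P_2 = 1/(1+e^{-3.3600}) = 0.9664
P_3 = 1/(1+e^{-1.0010}) = 0.7313
L = P_1 × P_2 × P_3 = 0.9480 × 0.9664 × 0.7313 = 0.66995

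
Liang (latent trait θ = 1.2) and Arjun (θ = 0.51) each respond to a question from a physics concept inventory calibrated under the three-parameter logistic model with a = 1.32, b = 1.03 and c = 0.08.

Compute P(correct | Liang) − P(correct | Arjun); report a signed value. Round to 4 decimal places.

P(θ) = c + (1 − c) · 1 / (1 + exp(−a(θ − b)))
P(Liang) = 0.5914  [exponent 0.2244]
P(Arjun) = 0.3880  [exponent -0.6864]
Difference = 0.5914 − 0.3880 = 0.2033

0.2033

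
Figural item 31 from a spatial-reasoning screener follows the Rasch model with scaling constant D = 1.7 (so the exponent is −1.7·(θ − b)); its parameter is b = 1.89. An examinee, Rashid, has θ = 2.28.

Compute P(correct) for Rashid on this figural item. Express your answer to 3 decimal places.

0.660

P(θ) = 1 / (1 + exp(−D·(θ − b)))
Exponent: 1.7 × (2.28 − 1.89) = 0.6630
1/(1 + e^{-0.6630}) = 0.6599
P = 0.6599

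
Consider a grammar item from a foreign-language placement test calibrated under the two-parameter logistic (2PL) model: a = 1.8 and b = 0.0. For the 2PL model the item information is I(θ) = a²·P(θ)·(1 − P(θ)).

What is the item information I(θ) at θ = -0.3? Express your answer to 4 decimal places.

P = 1/(1+e^{0.5400}) = 0.3682
P(1−P) = 0.3682 × 0.6318 = 0.2326
I = a² × P(1−P) = 1.8² × 0.2326 = 0.75371

0.7537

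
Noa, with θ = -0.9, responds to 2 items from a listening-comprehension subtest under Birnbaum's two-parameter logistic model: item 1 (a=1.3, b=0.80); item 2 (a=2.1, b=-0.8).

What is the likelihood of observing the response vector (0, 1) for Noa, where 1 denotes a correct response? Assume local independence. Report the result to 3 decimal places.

0.403

P(θ) = 1 / (1 + exp(−a(θ − b)))
P_1 = 1/(1+e^{2.2100}) = 0.0989
P_2 = 1/(1+e^{0.2100}) = 0.4477
L = (1−P_1) × P_2 = 0.9011 × 0.4477 = 0.40344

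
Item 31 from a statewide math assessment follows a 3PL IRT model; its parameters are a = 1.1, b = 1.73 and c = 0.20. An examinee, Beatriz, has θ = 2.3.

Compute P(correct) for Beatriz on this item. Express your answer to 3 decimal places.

0.721

P(θ) = c + (1 − c) · 1 / (1 + exp(−a(θ − b)))
Exponent: 1.1 × (2.3 − 1.73) = 0.6270
1/(1 + e^{-0.6270}) = 0.6518
P = 0.20 + 0.80 × 0.6518 = 0.7214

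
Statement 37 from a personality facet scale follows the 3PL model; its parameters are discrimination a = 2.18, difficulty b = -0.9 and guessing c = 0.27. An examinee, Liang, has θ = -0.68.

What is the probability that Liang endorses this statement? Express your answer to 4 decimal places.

0.7209

P(θ) = c + (1 − c) · 1 / (1 + exp(−a(θ − b)))
Exponent: 2.18 × (-0.68 − (-0.9)) = 0.4796
1/(1 + e^{-0.4796}) = 0.6177
P = 0.27 + 0.73 × 0.6177 = 0.7209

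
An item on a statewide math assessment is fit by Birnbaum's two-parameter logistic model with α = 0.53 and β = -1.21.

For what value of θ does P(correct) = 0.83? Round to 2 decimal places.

P(θ) = 1 / (1 + exp(−α(θ − β)))
logit = ln(0.8300/0.1700) = 1.5856
θ = β + logit/(α) = -1.21 + 1.5856/0.5300 = 1.7817

1.78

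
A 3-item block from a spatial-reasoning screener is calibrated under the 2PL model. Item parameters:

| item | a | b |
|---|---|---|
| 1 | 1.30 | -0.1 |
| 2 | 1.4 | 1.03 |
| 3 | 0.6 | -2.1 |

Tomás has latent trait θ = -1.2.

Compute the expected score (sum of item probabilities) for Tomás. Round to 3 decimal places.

P(θ) = 1 / (1 + exp(−a(θ − b)))
P_1 = 1/(1+e^{1.4300}) = 0.1931
P_2 = 1/(1+e^{3.1220}) = 0.0422
P_3 = 1/(1+e^{-0.5400}) = 0.6318
E[score] = 0.1931 + 0.0422 + 0.6318 = 0.8671

0.867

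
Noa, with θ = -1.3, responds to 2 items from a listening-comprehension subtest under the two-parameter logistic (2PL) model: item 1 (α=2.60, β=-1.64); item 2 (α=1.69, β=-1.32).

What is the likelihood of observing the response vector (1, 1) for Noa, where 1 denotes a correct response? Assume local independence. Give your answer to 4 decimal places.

0.3598

P(θ) = 1 / (1 + exp(−α(θ − β)))
P_1 = 1/(1+e^{-0.8840}) = 0.7077
P_2 = 1/(1+e^{-0.0338}) = 0.5084
L = P_1 × P_2 = 0.7077 × 0.5084 = 0.35980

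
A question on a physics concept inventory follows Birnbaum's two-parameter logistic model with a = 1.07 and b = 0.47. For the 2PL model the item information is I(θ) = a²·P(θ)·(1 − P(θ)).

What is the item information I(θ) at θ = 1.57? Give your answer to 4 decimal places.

P = 1/(1+e^{-1.1770}) = 0.7644
P(1−P) = 0.7644 × 0.2356 = 0.1801
I = a² × P(1−P) = 1.07² × 0.1801 = 0.20618

0.2062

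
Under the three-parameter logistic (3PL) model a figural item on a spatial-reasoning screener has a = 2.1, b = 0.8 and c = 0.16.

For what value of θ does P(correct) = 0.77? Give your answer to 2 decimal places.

1.26

P(θ) = c + (1 − c) · 1 / (1 + exp(−a(θ − b)))
Remove guessing floor: (0.77 − 0.16)/(1 − 0.16) = 0.7262
logit = ln(0.7262/0.2738) = 0.9754
θ = b + logit/(a) = 0.8 + 0.9754/2.1000 = 1.2645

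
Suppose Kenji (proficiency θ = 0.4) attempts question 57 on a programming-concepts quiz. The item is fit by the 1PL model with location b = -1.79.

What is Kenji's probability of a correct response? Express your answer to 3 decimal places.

0.899

P(θ) = 1 / (1 + exp(−(θ − b)))
Exponent: (0.4 − (-1.79)) = 2.1900
1/(1 + e^{-2.1900}) = 0.8993
P = 0.8993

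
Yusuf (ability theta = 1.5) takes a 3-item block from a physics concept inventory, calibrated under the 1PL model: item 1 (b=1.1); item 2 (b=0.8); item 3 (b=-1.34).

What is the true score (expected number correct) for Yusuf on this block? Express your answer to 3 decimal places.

2.212

P(theta) = 1 / (1 + exp(−(theta − b)))
P_1 = 1/(1+e^{-0.4000}) = 0.5987
P_2 = 1/(1+e^{-0.7000}) = 0.6682
P_3 = 1/(1+e^{-2.8400}) = 0.9448
E[score] = 0.5987 + 0.6682 + 0.9448 = 2.2117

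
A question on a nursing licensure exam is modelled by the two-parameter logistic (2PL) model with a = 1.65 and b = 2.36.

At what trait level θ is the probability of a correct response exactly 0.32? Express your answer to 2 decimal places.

1.90

P(θ) = 1 / (1 + exp(−a(θ − b)))
logit = ln(0.3200/0.6800) = -0.7538
θ = b + logit/(a) = 2.36 + (-0.7538)/1.6500 = 1.9032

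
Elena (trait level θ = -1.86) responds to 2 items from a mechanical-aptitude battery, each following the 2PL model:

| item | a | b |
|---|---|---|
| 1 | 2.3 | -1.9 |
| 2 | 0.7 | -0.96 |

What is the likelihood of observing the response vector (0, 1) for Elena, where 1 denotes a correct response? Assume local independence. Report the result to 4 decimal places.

P(θ) = 1 / (1 + exp(−a(θ − b)))
P_1 = 1/(1+e^{-0.0920}) = 0.5230
P_2 = 1/(1+e^{0.6300}) = 0.3475
L = (1−P_1) × P_2 = 0.4770 × 0.3475 = 0.16577

0.1658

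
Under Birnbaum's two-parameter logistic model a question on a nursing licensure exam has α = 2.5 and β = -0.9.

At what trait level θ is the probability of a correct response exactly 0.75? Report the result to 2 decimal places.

P(θ) = 1 / (1 + exp(−α(θ − β)))
logit = ln(0.7500/0.2500) = 1.0986
θ = β + logit/(α) = -0.9 + 1.0986/2.5000 = -0.4606

-0.46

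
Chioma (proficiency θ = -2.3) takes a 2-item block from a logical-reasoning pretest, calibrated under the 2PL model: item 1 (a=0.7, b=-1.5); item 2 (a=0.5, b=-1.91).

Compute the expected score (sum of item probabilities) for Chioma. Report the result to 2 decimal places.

0.81

P(θ) = 1 / (1 + exp(−a(θ − b)))
P_1 = 1/(1+e^{0.5600}) = 0.3635
P_2 = 1/(1+e^{0.1950}) = 0.4514
E[score] = 0.3635 + 0.4514 = 0.8150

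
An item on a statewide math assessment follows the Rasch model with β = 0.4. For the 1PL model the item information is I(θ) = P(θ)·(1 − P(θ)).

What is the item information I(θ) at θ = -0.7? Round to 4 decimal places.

P = 1/(1+e^{1.1000}) = 0.2497
P(1−P) = 0.2497 × 0.7503 = 0.1874
I = P(1−P) = 0.18737

0.1874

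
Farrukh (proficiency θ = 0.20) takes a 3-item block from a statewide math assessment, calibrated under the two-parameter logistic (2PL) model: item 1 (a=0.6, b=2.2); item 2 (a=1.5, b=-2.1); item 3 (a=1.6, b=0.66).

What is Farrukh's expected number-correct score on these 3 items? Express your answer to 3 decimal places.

1.525

P(θ) = 1 / (1 + exp(−a(θ − b)))
P_1 = 1/(1+e^{1.2000}) = 0.2315
P_2 = 1/(1+e^{-3.4500}) = 0.9692
P_3 = 1/(1+e^{0.7360}) = 0.3239
E[score] = 0.2315 + 0.9692 + 0.3239 = 1.5246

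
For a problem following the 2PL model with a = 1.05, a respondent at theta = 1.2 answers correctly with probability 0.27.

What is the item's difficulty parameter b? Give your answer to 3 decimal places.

2.147

P(theta) = 1 / (1 + exp(−a(theta − b)))
logit(0.27) = ln(0.27/0.73) = -0.9946
b = theta − logit/(a) = 1.2 − (-0.9946)/1.0500 = 2.1473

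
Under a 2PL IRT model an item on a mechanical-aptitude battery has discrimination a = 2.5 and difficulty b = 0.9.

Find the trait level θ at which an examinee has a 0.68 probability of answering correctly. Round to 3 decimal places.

P(θ) = 1 / (1 + exp(−a(θ − b)))
logit = ln(0.6800/0.3200) = 0.7538
θ = b + logit/(a) = 0.9 + 0.7538/2.5000 = 1.2015

1.202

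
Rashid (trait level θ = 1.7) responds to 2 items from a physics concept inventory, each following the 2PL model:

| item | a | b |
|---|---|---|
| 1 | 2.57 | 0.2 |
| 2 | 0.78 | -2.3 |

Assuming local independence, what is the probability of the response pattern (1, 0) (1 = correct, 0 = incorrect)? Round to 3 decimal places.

0.041

P(θ) = 1 / (1 + exp(−a(θ − b)))
P_1 = 1/(1+e^{-3.8550}) = 0.9793
P_2 = 1/(1+e^{-3.1200}) = 0.9577
L = P_1 × (1−P_2) = 0.9793 × 0.0423 = 0.04141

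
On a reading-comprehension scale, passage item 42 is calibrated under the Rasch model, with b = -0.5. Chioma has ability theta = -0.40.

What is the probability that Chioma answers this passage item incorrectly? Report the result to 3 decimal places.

0.475

P(theta) = 1 / (1 + exp(−(theta − b)))
Exponent: (-0.40 − (-0.5)) = 0.1000
1/(1 + e^{-0.1000}) = 0.5250
P = 0.5250
P(incorrect) = 1 − 0.5250 = 0.4750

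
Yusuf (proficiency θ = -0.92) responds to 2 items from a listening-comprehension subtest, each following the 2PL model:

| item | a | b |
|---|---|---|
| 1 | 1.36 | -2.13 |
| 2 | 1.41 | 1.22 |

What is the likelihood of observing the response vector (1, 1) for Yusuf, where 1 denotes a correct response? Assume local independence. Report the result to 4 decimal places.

0.0391

P(θ) = 1 / (1 + exp(−a(θ − b)))
P_1 = 1/(1+e^{-1.6456}) = 0.8383
P_2 = 1/(1+e^{3.0174}) = 0.0466
L = P_1 × P_2 = 0.8383 × 0.0466 = 0.03910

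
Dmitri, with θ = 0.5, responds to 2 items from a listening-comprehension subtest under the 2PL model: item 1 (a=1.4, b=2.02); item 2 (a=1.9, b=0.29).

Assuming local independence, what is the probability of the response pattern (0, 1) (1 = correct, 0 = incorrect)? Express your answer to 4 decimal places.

P(θ) = 1 / (1 + exp(−a(θ − b)))
P_1 = 1/(1+e^{2.1280}) = 0.1064
P_2 = 1/(1+e^{-0.3990}) = 0.5984
L = (1−P_1) × P_2 = 0.8936 × 0.5984 = 0.53477

0.5348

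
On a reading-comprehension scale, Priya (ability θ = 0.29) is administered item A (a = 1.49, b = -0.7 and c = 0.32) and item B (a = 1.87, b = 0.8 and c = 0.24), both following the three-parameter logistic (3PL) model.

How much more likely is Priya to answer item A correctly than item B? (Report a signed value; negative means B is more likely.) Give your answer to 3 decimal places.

P(θ) = c + (1 − c) · 1 / (1 + exp(−a(θ − b)))
P_A = 0.8734
P_B = 0.4514
P_A − P_B = 0.4220

0.422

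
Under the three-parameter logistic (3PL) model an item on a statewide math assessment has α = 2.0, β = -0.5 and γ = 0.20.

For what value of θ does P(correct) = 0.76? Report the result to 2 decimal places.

P(θ) = γ + (1 − γ) · 1 / (1 + exp(−α(θ − β)))
Remove guessing floor: (0.76 − 0.20)/(1 − 0.20) = 0.7000
logit = ln(0.7000/0.3000) = 0.8473
θ = β + logit/(α) = -0.5 + 0.8473/2.0000 = -0.0764

-0.08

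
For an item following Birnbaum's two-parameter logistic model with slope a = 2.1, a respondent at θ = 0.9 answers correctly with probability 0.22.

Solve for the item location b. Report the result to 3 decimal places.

1.503

P(θ) = 1 / (1 + exp(−a(θ − b)))
logit(0.22) = ln(0.22/0.78) = -1.2657
b = θ − logit/(a) = 0.9 − (-1.2657)/2.1000 = 1.5027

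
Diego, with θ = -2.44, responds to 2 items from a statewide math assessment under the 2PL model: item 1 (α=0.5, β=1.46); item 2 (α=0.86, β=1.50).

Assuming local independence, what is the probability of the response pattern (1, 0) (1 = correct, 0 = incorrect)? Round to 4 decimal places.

0.1205

P(θ) = 1 / (1 + exp(−α(θ − β)))
P_1 = 1/(1+e^{1.9500}) = 0.1246
P_2 = 1/(1+e^{3.3884}) = 0.0327
L = P_1 × (1−P_2) = 0.1246 × 0.9673 = 0.12049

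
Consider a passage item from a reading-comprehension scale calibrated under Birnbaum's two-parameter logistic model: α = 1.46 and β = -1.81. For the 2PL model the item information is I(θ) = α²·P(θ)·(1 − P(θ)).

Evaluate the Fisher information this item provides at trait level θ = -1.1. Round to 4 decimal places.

0.4120

P = 1/(1+e^{-1.0366}) = 0.7382
P(1−P) = 0.7382 × 0.2618 = 0.1933
I = α² × P(1−P) = 1.46² × 0.1933 = 0.41196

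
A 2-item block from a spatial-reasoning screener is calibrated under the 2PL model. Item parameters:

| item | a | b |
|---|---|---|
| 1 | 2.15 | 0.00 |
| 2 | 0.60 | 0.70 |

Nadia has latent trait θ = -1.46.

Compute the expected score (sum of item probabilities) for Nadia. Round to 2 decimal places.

0.26

P(θ) = 1 / (1 + exp(−a(θ − b)))
P_1 = 1/(1+e^{3.1390}) = 0.0415
P_2 = 1/(1+e^{1.2960}) = 0.2148
E[score] = 0.0415 + 0.2148 = 0.2564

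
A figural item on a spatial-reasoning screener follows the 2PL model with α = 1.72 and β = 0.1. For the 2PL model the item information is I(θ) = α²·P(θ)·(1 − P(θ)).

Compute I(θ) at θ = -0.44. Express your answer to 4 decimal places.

0.6005

P = 1/(1+e^{0.9288}) = 0.2832
P(1−P) = 0.2832 × 0.7168 = 0.2030
I = α² × P(1−P) = 1.72² × 0.2030 = 0.60051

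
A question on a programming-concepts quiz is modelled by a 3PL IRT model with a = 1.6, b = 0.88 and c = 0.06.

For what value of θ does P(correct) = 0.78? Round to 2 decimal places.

1.62

P(θ) = c + (1 − c) · 1 / (1 + exp(−a(θ − b)))
Remove guessing floor: (0.78 − 0.06)/(1 − 0.06) = 0.7660
logit = ln(0.7660/0.2340) = 1.1856
θ = b + logit/(a) = 0.88 + 1.1856/1.6000 = 1.6210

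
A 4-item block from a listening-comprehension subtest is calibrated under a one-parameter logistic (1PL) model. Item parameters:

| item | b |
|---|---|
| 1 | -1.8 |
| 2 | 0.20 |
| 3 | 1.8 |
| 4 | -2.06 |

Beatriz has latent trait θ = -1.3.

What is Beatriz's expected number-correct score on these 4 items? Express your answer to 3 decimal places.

P(θ) = 1 / (1 + exp(−(θ − b)))
P_1 = 1/(1+e^{-0.5000}) = 0.6225
P_2 = 1/(1+e^{1.5000}) = 0.1824
P_3 = 1/(1+e^{3.1000}) = 0.0431
P_4 = 1/(1+e^{-0.7600}) = 0.6814
E[score] = 0.6225 + 0.1824 + 0.0431 + 0.6814 = 1.5293

1.529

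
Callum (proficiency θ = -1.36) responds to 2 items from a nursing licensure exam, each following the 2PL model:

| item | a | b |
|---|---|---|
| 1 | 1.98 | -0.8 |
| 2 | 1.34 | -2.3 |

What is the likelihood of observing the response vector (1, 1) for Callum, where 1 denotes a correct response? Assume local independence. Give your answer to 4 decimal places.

0.1933

P(θ) = 1 / (1 + exp(−a(θ − b)))
P_1 = 1/(1+e^{1.1088}) = 0.2481
P_2 = 1/(1+e^{-1.2596}) = 0.7790
L = P_1 × P_2 = 0.2481 × 0.7790 = 0.19326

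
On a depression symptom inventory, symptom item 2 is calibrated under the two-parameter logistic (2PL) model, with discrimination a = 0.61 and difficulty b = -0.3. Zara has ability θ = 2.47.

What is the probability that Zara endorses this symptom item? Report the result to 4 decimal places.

P(θ) = 1 / (1 + exp(−a(θ − b)))
Exponent: 0.61 × (2.47 − (-0.3)) = 1.6897
1/(1 + e^{-1.6897}) = 0.8442

0.8442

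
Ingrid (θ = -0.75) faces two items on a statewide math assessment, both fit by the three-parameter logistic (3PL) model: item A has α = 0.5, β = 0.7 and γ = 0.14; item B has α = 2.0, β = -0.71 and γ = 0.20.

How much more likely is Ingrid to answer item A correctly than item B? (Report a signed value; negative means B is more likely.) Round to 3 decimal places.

P(θ) = γ + (1 − γ) · 1 / (1 + exp(−α(θ − β)))
P_A = 0.4206
P_B = 0.5840
P_A − P_B = -0.1634

-0.163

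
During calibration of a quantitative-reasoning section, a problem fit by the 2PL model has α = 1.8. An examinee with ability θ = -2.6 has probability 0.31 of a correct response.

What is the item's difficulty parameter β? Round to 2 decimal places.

-2.16

P(θ) = 1 / (1 + exp(−α(θ − β)))
logit(0.31) = ln(0.31/0.69) = -0.8001
β = θ − logit/(α) = -2.6 − (-0.8001)/1.8000 = -2.1555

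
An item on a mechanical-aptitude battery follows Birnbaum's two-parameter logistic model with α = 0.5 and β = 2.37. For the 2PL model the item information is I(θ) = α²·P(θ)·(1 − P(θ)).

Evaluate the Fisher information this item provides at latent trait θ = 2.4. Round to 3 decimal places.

0.062

P = 1/(1+e^{-0.0150}) = 0.5037
P(1−P) = 0.5037 × 0.4963 = 0.2500
I = α² × P(1−P) = 0.5² × 0.2500 = 0.06250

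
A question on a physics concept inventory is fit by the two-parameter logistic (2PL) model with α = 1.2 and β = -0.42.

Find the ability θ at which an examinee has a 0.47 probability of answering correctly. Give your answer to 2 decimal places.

P(θ) = 1 / (1 + exp(−α(θ − β)))
logit = ln(0.4700/0.5300) = -0.1201
θ = β + logit/(α) = -0.42 + (-0.1201)/1.2000 = -0.5201

-0.52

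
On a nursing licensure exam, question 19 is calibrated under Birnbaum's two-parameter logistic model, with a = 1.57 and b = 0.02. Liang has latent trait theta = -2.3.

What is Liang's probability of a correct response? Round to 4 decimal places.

0.0255

P(theta) = 1 / (1 + exp(−a(theta − b)))
Exponent: 1.57 × (-2.3 − 0.02) = -3.6424
1/(1 + e^{3.6424}) = 0.0255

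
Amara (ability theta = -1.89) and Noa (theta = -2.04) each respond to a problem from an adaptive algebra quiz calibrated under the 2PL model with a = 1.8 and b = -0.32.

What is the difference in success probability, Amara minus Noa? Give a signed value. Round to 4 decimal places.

0.0127

P(theta) = 1 / (1 + exp(−a(theta − b)))
P(Amara) = 0.0559  [exponent -2.8260]
P(Noa) = 0.0433  [exponent -3.0960]
Difference = 0.0559 − 0.0433 = 0.0127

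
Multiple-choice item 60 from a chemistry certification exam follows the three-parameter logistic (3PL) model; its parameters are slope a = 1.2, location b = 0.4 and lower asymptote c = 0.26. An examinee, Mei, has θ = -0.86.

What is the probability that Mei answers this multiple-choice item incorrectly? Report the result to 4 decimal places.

0.6063

P(θ) = c + (1 − c) · 1 / (1 + exp(−a(θ − b)))
Exponent: 1.2 × (-0.86 − 0.4) = -1.5120
1/(1 + e^{1.5120}) = 0.1806
P = 0.26 + 0.74 × 0.1806 = 0.3937
P(incorrect) = 1 − 0.3937 = 0.6063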